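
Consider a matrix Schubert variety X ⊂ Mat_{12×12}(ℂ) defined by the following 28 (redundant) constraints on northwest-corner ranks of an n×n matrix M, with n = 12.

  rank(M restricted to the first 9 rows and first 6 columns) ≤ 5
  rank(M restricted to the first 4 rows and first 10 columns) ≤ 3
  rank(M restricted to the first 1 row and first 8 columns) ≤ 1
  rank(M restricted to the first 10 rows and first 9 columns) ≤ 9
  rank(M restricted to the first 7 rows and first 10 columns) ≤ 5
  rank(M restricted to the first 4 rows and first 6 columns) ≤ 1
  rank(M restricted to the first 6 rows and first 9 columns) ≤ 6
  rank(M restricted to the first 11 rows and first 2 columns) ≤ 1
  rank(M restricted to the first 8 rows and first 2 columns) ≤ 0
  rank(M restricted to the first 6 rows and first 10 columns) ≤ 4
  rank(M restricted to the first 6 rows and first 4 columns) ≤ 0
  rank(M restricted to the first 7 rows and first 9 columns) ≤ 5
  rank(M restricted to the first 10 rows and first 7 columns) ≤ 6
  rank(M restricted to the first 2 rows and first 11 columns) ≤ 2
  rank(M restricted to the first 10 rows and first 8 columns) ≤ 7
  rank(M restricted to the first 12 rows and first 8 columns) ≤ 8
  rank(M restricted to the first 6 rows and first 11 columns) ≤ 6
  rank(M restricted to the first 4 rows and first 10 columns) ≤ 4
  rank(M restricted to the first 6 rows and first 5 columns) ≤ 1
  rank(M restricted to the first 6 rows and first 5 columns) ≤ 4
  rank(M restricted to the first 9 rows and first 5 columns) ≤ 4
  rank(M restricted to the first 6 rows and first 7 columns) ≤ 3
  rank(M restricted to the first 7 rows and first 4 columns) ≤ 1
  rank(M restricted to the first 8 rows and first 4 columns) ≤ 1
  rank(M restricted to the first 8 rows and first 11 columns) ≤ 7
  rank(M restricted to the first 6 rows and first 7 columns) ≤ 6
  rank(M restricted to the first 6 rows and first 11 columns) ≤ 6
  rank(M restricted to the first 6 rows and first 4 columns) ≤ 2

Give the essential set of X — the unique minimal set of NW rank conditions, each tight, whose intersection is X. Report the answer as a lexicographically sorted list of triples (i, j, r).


Recovering R(i,j) via the rank-extension bound from the 28 conditions:

  R[1]: 0 0 0 0 1 1 1 1 1 1 1 1
  R[2]: 0 0 0 0 1 1 2 2 2 2 2 2
  R[3]: 0 0 0 0 1 1 2 3 3 3 3 3
  R[4]: 0 0 0 0 1 1 2 3 3 3 4 4
  R[5]: 0 0 0 0 1 2 3 4 4 4 5 5
  R[6]: 0 0 0 0 1 2 3 4 4 4 5 6
  R[7]: 0 0 1 1 2 3 4 5 5 5 6 7
  R[8]: 0 0 1 1 2 3 4 5 6 6 7 8
  R[9]: 1 1 2 2 3 4 5 6 7 7 8 9
  R[10]: 1 1 2 3 4 5 6 7 8 8 9 10
  R[11]: 1 1 2 3 4 5 6 7 8 9 10 11
  R[12]: 1 2 3 4 5 6 7 8 9 10 11 12

hence w(1..12) = (5, 7, 8, 11, 6, 12, 3, 9, 1, 4, 10, 2).

|D(w)|=38, |Ess(w)|=7:

[(4, 6, 1), (4, 10, 3), (6, 4, 0), (6, 10, 4), (8, 2, 0), (8, 4, 1), (11, 2, 1)]


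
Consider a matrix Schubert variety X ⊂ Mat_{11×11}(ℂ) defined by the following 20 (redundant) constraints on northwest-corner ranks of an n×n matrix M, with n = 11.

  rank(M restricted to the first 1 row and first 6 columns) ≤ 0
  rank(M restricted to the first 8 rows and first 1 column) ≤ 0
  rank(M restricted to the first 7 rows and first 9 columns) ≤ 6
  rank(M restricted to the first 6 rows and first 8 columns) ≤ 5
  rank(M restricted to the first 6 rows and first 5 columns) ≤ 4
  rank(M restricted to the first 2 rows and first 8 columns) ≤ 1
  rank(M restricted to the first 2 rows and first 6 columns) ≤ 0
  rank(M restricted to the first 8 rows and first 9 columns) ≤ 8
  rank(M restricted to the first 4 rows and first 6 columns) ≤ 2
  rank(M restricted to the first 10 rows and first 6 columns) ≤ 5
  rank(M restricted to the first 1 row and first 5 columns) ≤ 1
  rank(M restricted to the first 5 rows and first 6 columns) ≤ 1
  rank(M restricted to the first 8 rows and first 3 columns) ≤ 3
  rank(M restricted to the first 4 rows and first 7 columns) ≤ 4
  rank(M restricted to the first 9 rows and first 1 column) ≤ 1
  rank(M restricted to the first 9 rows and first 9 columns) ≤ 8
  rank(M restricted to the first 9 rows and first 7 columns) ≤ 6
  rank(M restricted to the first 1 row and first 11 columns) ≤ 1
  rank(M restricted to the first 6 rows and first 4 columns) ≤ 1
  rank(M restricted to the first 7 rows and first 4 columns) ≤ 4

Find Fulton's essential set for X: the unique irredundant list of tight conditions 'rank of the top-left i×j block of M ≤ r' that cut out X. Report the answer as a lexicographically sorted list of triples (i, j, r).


Rank table r_w(11×11) implied by the 20 constraints:

  row 1: 0, 0, 0, 0, 0, 0, 1, 1, 1, 1, 1
  row 2: 0, 0, 0, 0, 0, 0, 1, 1, 2, 2, 2
  row 3: 0, 1, 1, 1, 1, 1, 2, 2, 3, 3, 3
  row 4: 0, 1, 1, 1, 1, 1, 2, 3, 4, 4, 4
  row 5: 0, 1, 1, 1, 1, 1, 2, 3, 4, 5, 5
  row 6: 0, 1, 1, 1, 2, 2, 3, 4, 5, 6, 6
  row 7: 0, 1, 2, 2, 3, 3, 4, 5, 6, 7, 7
  row 8: 0, 1, 2, 3, 4, 4, 5, 6, 7, 8, 8
  row 9: 1, 2, 3, 4, 5, 5, 6, 7, 8, 9, 9
  row 10: 1, 2, 3, 4, 5, 5, 6, 7, 8, 9, 10
  row 11: 1, 2, 3, 4, 5, 6, 7, 8, 9, 10, 11

so w = (7, 9, 2, 8, 10, 5, 3, 4, 1, 11, 6).

6 SE-corners of the 30-cell Rothe diagram give Ess(w):

[(2, 6, 0), (2, 8, 1), (5, 6, 1), (6, 4, 1), (8, 1, 0), (10, 6, 5)]


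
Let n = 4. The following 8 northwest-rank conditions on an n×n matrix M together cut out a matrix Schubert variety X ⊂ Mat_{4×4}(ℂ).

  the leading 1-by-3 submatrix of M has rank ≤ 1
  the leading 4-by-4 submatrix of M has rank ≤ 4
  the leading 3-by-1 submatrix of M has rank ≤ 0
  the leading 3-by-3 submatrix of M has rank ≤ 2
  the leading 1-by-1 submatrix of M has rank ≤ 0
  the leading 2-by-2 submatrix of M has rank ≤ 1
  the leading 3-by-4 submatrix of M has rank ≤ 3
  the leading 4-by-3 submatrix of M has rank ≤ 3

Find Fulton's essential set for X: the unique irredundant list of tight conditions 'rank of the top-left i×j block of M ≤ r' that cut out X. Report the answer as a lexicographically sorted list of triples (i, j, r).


Reconstructing r_w from the 8 given conditions:

  0 1 1 1
  0 1 2 2
  0 1 2 3
  1 2 3 4

giving w = (2, 3, 4, 1) via Δ²R.

|D(w)|=3, |Ess(w)|=1:

[(3, 1, 0)]


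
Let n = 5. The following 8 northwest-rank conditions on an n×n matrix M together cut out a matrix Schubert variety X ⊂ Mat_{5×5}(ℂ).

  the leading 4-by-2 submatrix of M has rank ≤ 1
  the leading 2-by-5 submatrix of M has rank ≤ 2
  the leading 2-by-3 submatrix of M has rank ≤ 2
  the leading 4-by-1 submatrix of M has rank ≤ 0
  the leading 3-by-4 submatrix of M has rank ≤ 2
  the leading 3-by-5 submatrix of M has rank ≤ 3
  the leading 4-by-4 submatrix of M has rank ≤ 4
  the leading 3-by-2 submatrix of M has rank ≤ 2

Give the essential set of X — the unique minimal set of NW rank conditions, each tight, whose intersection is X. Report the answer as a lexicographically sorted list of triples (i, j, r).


The tightest implied rank at each (i,j), from the 8 conditions:

  0  1  1  1  1
  0  1  2  2  2
  0  1  2  2  3
  0  1  2  3  4
  1  2  3  4  5

hence w(1..5) = (2, 3, 5, 4, 1).

ℓ(w)=5; the 2 essential cells (i,j,r):

[(3, 4, 2), (4, 1, 0)]


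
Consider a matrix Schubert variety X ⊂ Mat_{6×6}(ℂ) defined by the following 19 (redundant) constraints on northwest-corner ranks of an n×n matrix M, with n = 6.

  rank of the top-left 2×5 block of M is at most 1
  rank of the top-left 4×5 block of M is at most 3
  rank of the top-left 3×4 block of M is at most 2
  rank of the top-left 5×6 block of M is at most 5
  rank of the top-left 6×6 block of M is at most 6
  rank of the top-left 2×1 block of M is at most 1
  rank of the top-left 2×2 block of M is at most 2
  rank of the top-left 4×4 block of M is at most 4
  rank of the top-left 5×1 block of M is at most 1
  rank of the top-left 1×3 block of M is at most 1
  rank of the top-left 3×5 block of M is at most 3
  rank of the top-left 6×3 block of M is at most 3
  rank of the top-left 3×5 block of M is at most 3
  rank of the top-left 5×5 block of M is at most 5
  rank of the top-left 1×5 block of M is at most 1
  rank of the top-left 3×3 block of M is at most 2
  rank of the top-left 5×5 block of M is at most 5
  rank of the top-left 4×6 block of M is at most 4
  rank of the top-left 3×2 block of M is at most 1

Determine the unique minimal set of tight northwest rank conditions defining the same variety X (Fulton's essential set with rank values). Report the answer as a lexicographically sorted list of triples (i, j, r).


Computing R[i][j] = min implied NW-rank bound (n=6, 19 conditions):

  1  1  1  1  1  1
  1  1  1  1  1  2
  1  1  2  2  2  3
  1  2  3  3  3  4
  1  2  3  4  4  5
  1  2  3  4  5  6

giving w = (1, 6, 3, 2, 4, 5) via Δ²R.

D(w) has 5 cells with 2 SE-corners; essential set:

[(2, 5, 1), (3, 2, 1)]


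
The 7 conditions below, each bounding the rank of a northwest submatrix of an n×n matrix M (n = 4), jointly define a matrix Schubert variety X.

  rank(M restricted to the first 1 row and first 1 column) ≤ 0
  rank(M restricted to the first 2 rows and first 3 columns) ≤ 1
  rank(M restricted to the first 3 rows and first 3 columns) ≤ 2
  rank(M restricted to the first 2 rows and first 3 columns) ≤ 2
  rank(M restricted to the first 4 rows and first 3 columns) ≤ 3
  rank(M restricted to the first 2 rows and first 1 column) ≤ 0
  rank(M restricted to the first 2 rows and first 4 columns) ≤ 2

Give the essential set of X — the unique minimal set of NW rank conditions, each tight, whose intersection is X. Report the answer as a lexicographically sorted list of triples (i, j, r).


Computing R[i][j] = min implied NW-rank bound (n=4, 7 conditions):

  i=1: 0  1  1  1
  i=2: 0  1  1  2
  i=3: 1  2  2  3
  i=4: 1  2  3  4

giving w = (2, 4, 1, 3) via Δ²R.

ℓ(w)=3; the 2 essential cells (i,j,r):

[(2, 1, 0), (2, 3, 1)]


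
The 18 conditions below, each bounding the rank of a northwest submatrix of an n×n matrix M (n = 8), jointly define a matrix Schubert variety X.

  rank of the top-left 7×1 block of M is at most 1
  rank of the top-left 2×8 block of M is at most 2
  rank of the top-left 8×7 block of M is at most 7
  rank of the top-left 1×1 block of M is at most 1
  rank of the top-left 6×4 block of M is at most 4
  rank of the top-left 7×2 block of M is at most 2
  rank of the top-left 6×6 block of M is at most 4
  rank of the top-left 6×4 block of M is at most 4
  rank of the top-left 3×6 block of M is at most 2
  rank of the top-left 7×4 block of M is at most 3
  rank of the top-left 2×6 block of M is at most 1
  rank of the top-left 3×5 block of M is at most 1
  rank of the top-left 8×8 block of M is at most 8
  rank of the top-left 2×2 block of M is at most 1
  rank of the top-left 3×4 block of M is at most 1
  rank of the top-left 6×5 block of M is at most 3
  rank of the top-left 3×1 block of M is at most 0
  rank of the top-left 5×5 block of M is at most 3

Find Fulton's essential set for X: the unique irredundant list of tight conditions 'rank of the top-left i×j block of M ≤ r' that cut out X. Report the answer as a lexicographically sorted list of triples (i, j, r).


Recovering R(i,j) via the rank-extension bound from the 18 conditions:

  R[1]: 0  1  1  1  1  1  1  1
  R[2]: 0  1  1  1  1  1  2  2
  R[3]: 0  1  1  1  1  2  3  3
  R[4]: 1  2  2  2  2  3  4  4
  R[5]: 1  2  3  3  3  4  5  5
  R[6]: 1  2  3  3  3  4  5  6
  R[7]: 1  2  3  3  4  5  6  7
  R[8]: 1  2  3  4  5  6  7  8

second differences of R give the permutation w = (2, 7, 6, 1, 3, 8, 5, 4).

D(w) has 13 cells with 5 SE-corners; essential set:

[(2, 6, 1), (3, 1, 0), (3, 5, 1), (6, 5, 3), (7, 4, 3)]


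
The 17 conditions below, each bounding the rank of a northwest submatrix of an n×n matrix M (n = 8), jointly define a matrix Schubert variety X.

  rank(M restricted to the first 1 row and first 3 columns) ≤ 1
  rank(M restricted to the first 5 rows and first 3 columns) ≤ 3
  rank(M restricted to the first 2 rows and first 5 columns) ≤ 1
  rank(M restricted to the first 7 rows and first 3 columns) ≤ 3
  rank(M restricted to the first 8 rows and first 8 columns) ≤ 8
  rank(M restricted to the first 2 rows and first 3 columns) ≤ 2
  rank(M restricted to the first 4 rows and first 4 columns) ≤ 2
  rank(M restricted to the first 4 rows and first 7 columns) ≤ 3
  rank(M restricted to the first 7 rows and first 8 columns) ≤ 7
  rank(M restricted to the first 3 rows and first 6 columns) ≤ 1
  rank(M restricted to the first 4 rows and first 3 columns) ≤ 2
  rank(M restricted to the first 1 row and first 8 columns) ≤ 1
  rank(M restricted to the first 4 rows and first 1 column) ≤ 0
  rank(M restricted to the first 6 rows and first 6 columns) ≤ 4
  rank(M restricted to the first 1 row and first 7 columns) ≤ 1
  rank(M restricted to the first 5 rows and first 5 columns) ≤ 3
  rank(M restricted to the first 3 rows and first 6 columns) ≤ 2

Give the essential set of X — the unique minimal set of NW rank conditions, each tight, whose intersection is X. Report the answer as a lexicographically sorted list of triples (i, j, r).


Computing R[i][j] = min implied NW-rank bound (n=8, 17 conditions):

  row 1: 0  1  1  1  1  1  1  1
  row 2: 0  1  1  1  1  1  2  2
  row 3: 0  1  1  1  1  1  2  3
  row 4: 0  1  2  2  2  2  3  4
  row 5: 1  2  3  3  3  3  4  5
  row 6: 1  2  3  4  4  4  5  6
  row 7: 1  2  3  4  5  5  6  7
  row 8: 1  2  3  4  5  6  7  8

reading off 1-entries of Δ²R: w = (2, 7, 8, 3, 1, 4, 5, 6).

Rothe diagram D(w) (12 cells), 2 SE-corners (essential conditions):

[(3, 6, 1), (4, 1, 0)]


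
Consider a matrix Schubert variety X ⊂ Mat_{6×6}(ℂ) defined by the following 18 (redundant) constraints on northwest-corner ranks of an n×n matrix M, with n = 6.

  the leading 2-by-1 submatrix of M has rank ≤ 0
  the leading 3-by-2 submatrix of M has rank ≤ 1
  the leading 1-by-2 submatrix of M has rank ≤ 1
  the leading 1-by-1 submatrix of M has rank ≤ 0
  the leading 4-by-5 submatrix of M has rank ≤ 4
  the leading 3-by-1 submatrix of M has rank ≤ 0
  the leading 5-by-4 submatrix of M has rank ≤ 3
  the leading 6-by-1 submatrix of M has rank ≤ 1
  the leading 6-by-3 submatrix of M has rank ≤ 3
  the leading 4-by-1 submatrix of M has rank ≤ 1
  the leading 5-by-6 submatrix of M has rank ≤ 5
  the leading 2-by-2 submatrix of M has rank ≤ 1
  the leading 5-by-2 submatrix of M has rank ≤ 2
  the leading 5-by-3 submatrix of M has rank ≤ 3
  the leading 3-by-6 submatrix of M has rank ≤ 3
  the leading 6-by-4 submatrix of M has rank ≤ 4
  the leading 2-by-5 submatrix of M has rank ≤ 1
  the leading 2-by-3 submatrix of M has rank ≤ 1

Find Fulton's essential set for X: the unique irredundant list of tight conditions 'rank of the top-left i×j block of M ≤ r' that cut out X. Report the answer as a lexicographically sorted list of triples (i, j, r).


Rank table r_w(6×6) implied by the 18 constraints:

  0, 1, 1, 1, 1, 1
  0, 1, 1, 1, 1, 2
  0, 1, 2, 2, 2, 3
  1, 2, 3, 3, 3, 4
  1, 2, 3, 3, 4, 5
  1, 2, 3, 4, 5, 6

giving w = (2, 6, 3, 1, 5, 4) via Δ²R.

Fulton essential set (3 of the 7 Rothe cells):

[(2, 5, 1), (3, 1, 0), (5, 4, 3)]


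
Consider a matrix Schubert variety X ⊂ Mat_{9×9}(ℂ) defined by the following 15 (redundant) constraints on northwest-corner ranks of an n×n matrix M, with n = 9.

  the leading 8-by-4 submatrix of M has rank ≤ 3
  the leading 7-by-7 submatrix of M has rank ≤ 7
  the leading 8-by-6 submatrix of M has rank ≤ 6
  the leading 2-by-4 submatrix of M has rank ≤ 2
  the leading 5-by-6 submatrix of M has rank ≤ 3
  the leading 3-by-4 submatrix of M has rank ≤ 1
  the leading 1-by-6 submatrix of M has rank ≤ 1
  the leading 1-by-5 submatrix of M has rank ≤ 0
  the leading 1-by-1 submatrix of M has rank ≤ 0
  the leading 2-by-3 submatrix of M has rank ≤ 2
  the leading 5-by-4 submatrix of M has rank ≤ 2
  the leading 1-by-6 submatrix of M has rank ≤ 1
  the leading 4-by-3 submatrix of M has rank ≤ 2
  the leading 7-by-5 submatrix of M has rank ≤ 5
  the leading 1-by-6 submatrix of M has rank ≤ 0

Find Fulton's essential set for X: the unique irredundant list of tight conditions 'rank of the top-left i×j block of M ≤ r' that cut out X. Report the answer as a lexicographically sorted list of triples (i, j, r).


The tightest implied rank at each (i,j), from the 15 conditions:

  row 1: 0 | 0 | 0 | 0 | 0 | 0 | 1 | 1 | 1
  row 2: 1 | 1 | 1 | 1 | 1 | 1 | 2 | 2 | 2
  row 3: 1 | 1 | 1 | 1 | 2 | 2 | 3 | 3 | 3
  row 4: 1 | 2 | 2 | 2 | 3 | 3 | 4 | 4 | 4
  row 5: 1 | 2 | 2 | 2 | 3 | 3 | 4 | 5 | 5
  row 6: 1 | 2 | 3 | 3 | 4 | 4 | 5 | 6 | 6
  row 7: 1 | 2 | 3 | 3 | 4 | 5 | 6 | 7 | 7
  row 8: 1 | 2 | 3 | 3 | 4 | 5 | 6 | 7 | 8
  row 9: 1 | 2 | 3 | 4 | 5 | 6 | 7 | 8 | 9

hence w(1..9) = (7, 1, 5, 2, 8, 3, 6, 9, 4).

ℓ(w)=14; the 5 essential cells (i,j,r):

[(1, 6, 0), (3, 4, 1), (5, 4, 2), (5, 6, 3), (8, 4, 3)]


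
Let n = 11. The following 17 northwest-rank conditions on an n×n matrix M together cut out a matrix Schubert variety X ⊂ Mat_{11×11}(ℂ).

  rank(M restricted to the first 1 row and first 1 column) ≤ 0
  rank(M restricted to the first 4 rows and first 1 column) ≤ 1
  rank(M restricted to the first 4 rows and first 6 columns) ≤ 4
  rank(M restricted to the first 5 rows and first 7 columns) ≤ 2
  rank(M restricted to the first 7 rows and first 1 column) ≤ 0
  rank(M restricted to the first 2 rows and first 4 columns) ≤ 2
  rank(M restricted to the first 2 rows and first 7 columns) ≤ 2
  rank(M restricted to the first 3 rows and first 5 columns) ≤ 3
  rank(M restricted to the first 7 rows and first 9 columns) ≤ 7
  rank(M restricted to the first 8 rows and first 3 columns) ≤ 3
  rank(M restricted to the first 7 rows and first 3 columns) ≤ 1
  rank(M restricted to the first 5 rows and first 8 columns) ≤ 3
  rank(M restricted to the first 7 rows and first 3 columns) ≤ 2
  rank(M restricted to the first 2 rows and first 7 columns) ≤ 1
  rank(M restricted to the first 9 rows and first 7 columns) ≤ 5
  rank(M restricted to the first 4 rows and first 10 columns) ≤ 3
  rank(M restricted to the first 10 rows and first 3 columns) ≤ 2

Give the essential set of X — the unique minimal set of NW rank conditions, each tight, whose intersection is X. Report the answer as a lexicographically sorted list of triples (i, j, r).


Propagating the 17 rank bounds to every northwest block:

  i=1: 0 1 1 1 1 1 1 1 1 1 1
  i=2: 0 1 1 1 1 1 1 2 2 2 2
  i=3: 0 1 1 2 2 2 2 3 3 3 3
  i=4: 0 1 1 2 2 2 2 3 3 3 4
  i=5: 0 1 1 2 2 2 2 3 4 4 5
  i=6: 0 1 1 2 3 3 3 4 5 5 6
  i=7: 0 1 1 2 3 4 4 5 6 6 7
  i=8: 1 2 2 3 4 5 5 6 7 7 8
  i=9: 1 2 2 3 4 5 5 6 7 8 9
  i=10: 1 2 2 3 4 5 6 7 8 9 10
  i=11: 1 2 3 4 5 6 7 8 9 10 11

reading off 1-entries of Δ²R: w = (2, 8, 4, 11, 9, 5, 6, 1, 10, 7, 3).

ℓ(w)=28; the 7 essential cells (i,j,r):

[(2, 7, 1), (4, 10, 3), (5, 7, 2), (7, 1, 0), (7, 3, 1), (9, 7, 5), (10, 3, 2)]


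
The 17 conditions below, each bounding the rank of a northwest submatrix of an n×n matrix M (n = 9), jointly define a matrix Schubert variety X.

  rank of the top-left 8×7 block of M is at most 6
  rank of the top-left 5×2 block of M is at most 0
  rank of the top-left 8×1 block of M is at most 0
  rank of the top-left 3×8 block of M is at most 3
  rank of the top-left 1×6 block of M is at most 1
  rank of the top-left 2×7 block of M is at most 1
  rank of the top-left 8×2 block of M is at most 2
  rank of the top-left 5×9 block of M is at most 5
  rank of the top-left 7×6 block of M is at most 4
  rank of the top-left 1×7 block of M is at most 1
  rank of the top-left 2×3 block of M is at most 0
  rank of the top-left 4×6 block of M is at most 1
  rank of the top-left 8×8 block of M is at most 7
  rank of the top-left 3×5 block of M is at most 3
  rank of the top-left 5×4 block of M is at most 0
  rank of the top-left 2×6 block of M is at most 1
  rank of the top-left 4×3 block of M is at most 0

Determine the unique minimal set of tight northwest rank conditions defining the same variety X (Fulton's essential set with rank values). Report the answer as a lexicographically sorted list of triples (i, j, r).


Rank table r_w(9×9) implied by the 17 constraints:

  i=1: 0, 0, 0, 0, 1, 1, 1, 1, 1
  i=2: 0, 0, 0, 0, 1, 1, 1, 2, 2
  i=3: 0, 0, 0, 0, 1, 1, 2, 3, 3
  i=4: 0, 0, 0, 0, 1, 1, 2, 3, 4
  i=5: 0, 0, 0, 0, 1, 2, 3, 4, 5
  i=6: 0, 1, 1, 1, 2, 3, 4, 5, 6
  i=7: 0, 1, 2, 2, 3, 4, 5, 6, 7
  i=8: 0, 1, 2, 3, 4, 5, 6, 7, 8
  i=9: 1, 2, 3, 4, 5, 6, 7, 8, 9

hence w(1..9) = (5, 8, 7, 9, 6, 2, 3, 4, 1).

D(w) has 27 cells with 4 SE-corners; essential set:

[(2, 7, 1), (4, 6, 1), (5, 4, 0), (8, 1, 0)]


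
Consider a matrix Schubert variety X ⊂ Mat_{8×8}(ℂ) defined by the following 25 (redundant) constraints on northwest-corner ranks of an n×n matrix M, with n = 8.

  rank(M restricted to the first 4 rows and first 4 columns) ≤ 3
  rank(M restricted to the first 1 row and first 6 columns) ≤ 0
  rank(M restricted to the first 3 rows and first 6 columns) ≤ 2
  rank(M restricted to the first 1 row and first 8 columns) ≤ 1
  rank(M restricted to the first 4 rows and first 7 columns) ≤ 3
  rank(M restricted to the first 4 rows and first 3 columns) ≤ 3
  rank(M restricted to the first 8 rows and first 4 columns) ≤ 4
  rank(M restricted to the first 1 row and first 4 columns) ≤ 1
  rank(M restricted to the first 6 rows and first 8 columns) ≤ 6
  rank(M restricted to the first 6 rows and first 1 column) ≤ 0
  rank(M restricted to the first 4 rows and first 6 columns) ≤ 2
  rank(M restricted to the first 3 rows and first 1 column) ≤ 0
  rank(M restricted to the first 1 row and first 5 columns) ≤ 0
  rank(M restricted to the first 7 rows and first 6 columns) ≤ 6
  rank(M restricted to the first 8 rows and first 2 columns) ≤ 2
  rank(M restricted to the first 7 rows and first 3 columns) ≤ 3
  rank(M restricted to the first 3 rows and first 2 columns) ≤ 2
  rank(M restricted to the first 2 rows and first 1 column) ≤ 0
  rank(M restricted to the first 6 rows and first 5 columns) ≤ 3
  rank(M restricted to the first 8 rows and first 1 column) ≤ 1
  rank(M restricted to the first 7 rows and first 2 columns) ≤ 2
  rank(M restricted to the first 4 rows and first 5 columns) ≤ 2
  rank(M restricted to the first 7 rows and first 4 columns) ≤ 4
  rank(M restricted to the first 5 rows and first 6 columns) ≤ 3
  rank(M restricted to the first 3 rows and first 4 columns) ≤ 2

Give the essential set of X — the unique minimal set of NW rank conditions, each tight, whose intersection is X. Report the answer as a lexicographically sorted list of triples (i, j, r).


Propagating the 25 rank bounds to every northwest block:

  R[1]: 0 | 0 | 0 | 0 | 0 | 0 | 1 | 1
  R[2]: 0 | 1 | 1 | 1 | 1 | 1 | 2 | 2
  R[3]: 0 | 1 | 2 | 2 | 2 | 2 | 3 | 3
  R[4]: 0 | 1 | 2 | 2 | 2 | 2 | 3 | 4
  R[5]: 0 | 1 | 2 | 3 | 3 | 3 | 4 | 5
  R[6]: 0 | 1 | 2 | 3 | 3 | 4 | 5 | 6
  R[7]: 1 | 2 | 3 | 4 | 4 | 5 | 6 | 7
  R[8]: 1 | 2 | 3 | 4 | 5 | 6 | 7 | 8

second differences of R give the permutation w = (7, 2, 3, 8, 4, 6, 1, 5).

Rothe diagram D(w) (15 cells), 4 SE-corners (essential conditions):

[(1, 6, 0), (4, 6, 2), (6, 1, 0), (6, 5, 3)]


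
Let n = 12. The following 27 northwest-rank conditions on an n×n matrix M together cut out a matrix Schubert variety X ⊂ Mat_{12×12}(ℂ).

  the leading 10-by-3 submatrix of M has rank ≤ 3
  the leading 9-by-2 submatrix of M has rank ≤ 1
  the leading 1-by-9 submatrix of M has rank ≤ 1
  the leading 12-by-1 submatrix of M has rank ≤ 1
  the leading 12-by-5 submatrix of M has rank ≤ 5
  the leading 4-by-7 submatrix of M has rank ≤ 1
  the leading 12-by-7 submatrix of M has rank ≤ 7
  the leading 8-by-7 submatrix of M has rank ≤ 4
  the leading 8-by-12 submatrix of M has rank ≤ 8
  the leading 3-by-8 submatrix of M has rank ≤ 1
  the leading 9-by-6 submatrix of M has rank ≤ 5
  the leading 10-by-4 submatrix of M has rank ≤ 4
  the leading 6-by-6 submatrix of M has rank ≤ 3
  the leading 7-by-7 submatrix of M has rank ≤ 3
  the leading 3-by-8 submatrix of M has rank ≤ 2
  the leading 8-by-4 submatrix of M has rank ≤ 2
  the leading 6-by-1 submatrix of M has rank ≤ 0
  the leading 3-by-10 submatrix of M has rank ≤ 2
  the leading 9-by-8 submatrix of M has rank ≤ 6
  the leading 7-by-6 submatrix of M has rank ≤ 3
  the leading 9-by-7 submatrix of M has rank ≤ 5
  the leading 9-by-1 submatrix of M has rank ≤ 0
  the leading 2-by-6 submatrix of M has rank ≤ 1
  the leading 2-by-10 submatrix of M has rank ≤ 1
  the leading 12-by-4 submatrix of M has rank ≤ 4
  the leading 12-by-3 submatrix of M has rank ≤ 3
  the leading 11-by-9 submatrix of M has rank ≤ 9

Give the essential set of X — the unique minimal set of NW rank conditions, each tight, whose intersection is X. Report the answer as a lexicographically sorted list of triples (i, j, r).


Computing R[i][j] = min implied NW-rank bound (n=12, 27 conditions):

  R[1]: 0 | 1 | 1 | 1 | 1 | 1 | 1 | 1 | 1 | 1 | 1 | 1
  R[2]: 0 | 1 | 1 | 1 | 1 | 1 | 1 | 1 | 1 | 1 | 2 | 2
  R[3]: 0 | 1 | 1 | 1 | 1 | 1 | 1 | 1 | 2 | 2 | 3 | 3
  R[4]: 0 | 1 | 1 | 1 | 1 | 1 | 1 | 2 | 3 | 3 | 4 | 4
  R[5]: 0 | 1 | 2 | 2 | 2 | 2 | 2 | 3 | 4 | 4 | 5 | 5
  R[6]: 0 | 1 | 2 | 2 | 3 | 3 | 3 | 4 | 5 | 5 | 6 | 6
  R[7]: 0 | 1 | 2 | 2 | 3 | 3 | 3 | 4 | 5 | 6 | 7 | 7
  R[8]: 0 | 1 | 2 | 2 | 3 | 4 | 4 | 5 | 6 | 7 | 8 | 8
  R[9]: 0 | 1 | 2 | 3 | 4 | 5 | 5 | 6 | 7 | 8 | 9 | 9
  R[10]: 1 | 2 | 3 | 4 | 5 | 6 | 6 | 7 | 8 | 9 | 10 | 10
  R[11]: 1 | 2 | 3 | 4 | 5 | 6 | 7 | 8 | 9 | 10 | 11 | 11
  R[12]: 1 | 2 | 3 | 4 | 5 | 6 | 7 | 8 | 9 | 10 | 11 | 12

reading off 1-entries of Δ²R: w = (2, 11, 9, 8, 3, 5, 10, 6, 4, 1, 7, 12).

|D(w)|=33, |Ess(w)|=6:

[(2, 10, 1), (3, 8, 1), (4, 7, 1), (7, 7, 3), (8, 4, 2), (9, 1, 0)]


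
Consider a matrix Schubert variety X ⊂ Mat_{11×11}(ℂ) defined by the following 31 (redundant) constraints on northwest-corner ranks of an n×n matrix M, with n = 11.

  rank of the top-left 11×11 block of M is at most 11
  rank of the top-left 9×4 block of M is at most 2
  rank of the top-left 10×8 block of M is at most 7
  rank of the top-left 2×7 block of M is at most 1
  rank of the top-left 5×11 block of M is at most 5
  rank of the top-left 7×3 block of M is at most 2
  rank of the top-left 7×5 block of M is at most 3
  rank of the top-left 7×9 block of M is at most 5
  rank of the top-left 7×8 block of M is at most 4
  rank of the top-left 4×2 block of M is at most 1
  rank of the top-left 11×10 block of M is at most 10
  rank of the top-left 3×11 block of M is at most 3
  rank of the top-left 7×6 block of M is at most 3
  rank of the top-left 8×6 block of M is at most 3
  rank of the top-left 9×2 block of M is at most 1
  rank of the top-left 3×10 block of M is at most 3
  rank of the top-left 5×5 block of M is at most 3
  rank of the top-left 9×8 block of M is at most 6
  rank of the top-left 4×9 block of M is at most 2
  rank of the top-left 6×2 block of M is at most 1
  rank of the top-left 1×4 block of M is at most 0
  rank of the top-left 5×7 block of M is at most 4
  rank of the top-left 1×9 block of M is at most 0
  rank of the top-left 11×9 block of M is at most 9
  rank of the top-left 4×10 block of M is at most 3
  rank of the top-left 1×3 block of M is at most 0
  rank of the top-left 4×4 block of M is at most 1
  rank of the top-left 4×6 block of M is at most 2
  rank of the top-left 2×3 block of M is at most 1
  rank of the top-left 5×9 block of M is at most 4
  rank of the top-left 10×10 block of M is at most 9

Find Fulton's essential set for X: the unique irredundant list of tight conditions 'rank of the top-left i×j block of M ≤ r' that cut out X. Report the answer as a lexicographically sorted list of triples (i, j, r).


Rank table r_w(11×11) implied by the 31 constraints:

  row 1: 0  0  0  0  0  0  0  0  0  1  1
  row 2: 1  1  1  1  1  1  1  1  1  2  2
  row 3: 1  1  1  1  2  2  2  2  2  3  3
  row 4: 1  1  1  1  2  2  2  2  2  3  4
  row 5: 1  1  2  2  3  3  3  3  3  4  5
  row 6: 1  1  2  2  3  3  4  4  4  5  6
  row 7: 1  1  2  2  3  3  4  4  5  6  7
  row 8: 1  1  2  2  3  3  4  5  6  7  8
  row 9: 1  1  2  2  3  4  5  6  7  8  9
  row 10: 1  2  3  3  4  5  6  7  8  9  10
  row 11: 1  2  3  4  5  6  7  8  9  10  11

second differences of R give the permutation w = (10, 1, 5, 11, 3, 7, 9, 8, 6, 2, 4).

Rothe diagram D(w) (32 cells), 7 SE-corners (essential conditions):

[(1, 9, 0), (4, 4, 1), (4, 9, 2), (7, 8, 4), (8, 6, 3), (9, 2, 1), (9, 4, 2)]


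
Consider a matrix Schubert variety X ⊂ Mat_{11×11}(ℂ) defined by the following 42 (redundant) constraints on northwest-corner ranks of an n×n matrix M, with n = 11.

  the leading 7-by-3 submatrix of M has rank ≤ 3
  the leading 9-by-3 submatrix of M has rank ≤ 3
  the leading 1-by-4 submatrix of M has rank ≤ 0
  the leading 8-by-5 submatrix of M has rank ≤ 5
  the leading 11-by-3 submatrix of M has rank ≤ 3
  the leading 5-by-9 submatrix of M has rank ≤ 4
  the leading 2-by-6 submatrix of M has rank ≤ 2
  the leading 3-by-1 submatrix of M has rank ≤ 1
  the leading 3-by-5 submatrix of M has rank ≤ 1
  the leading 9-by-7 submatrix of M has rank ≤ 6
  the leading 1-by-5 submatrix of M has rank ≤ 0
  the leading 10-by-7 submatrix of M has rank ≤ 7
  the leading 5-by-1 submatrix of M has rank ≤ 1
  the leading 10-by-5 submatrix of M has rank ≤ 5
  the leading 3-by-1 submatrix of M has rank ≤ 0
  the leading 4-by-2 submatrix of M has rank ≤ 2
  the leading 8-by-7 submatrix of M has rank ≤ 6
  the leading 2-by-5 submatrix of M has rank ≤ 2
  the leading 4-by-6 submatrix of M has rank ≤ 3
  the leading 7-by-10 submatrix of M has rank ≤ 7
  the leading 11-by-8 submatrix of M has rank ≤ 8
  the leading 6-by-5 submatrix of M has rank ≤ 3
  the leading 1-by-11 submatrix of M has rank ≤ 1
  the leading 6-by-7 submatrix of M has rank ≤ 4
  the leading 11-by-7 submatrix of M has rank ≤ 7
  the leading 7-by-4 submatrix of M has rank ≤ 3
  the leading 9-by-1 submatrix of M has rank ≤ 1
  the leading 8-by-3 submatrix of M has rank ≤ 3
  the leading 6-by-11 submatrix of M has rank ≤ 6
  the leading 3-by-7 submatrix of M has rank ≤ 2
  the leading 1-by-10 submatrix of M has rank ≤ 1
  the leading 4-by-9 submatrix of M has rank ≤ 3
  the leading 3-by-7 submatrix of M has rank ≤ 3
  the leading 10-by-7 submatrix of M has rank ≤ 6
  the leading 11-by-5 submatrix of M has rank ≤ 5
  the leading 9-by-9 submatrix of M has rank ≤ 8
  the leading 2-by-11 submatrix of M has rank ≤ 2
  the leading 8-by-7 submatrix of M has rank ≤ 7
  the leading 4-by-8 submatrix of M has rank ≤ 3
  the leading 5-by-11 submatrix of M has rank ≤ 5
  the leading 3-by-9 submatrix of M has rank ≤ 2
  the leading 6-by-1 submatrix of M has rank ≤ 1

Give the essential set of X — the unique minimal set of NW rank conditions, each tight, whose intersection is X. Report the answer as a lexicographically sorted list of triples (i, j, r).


Rank table r_w(11×11) implied by the 42 constraints:

  row 1: 0 | 0 | 0 | 0 | 0 | 1 | 1 | 1 | 1 | 1 | 1
  row 2: 0 | 1 | 1 | 1 | 1 | 2 | 2 | 2 | 2 | 2 | 2
  row 3: 0 | 1 | 1 | 1 | 1 | 2 | 2 | 2 | 2 | 3 | 3
  row 4: 1 | 2 | 2 | 2 | 2 | 3 | 3 | 3 | 3 | 4 | 4
  row 5: 1 | 2 | 3 | 3 | 3 | 4 | 4 | 4 | 4 | 5 | 5
  row 6: 1 | 2 | 3 | 3 | 3 | 4 | 4 | 5 | 5 | 6 | 6
  row 7: 1 | 2 | 3 | 3 | 4 | 5 | 5 | 6 | 6 | 7 | 7
  row 8: 1 | 2 | 3 | 4 | 5 | 6 | 6 | 7 | 7 | 8 | 8
  row 9: 1 | 2 | 3 | 4 | 5 | 6 | 6 | 7 | 8 | 9 | 9
  row 10: 1 | 2 | 3 | 4 | 5 | 6 | 6 | 7 | 8 | 9 | 10
  row 11: 1 | 2 | 3 | 4 | 5 | 6 | 7 | 8 | 9 | 10 | 11

second differences of R give the permutation w = (6, 2, 10, 1, 3, 8, 5, 4, 9, 11, 7).

ℓ(w)=19; the 8 essential cells (i,j,r):

[(1, 5, 0), (3, 1, 0), (3, 5, 1), (3, 9, 2), (6, 5, 3), (6, 7, 4), (7, 4, 3), (10, 7, 6)]


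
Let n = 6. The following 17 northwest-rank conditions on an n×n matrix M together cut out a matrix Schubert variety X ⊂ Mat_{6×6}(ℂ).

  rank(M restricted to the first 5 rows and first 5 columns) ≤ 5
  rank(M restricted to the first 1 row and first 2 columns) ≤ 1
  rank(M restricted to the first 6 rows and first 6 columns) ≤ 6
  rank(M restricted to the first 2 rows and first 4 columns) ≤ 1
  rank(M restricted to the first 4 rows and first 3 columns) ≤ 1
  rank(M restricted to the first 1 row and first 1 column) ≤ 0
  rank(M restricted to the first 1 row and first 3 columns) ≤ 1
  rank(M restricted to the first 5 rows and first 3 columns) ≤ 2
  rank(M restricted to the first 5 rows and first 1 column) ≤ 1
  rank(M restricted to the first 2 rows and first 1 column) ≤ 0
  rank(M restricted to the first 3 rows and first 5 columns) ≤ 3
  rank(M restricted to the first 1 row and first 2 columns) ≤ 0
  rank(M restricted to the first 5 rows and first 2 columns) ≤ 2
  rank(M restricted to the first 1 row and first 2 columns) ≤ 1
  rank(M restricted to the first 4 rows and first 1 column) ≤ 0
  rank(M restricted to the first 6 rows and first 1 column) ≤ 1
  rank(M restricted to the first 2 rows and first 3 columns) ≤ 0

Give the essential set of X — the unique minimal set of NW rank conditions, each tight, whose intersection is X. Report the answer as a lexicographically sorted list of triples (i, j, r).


Computing R[i][j] = min implied NW-rank bound (n=6, 17 conditions):

  R[1]: 0, 0, 0, 1, 1, 1
  R[2]: 0, 0, 0, 1, 2, 2
  R[3]: 0, 1, 1, 2, 3, 3
  R[4]: 0, 1, 1, 2, 3, 4
  R[5]: 1, 2, 2, 3, 4, 5
  R[6]: 1, 2, 3, 4, 5, 6

second differences of R give the permutation w = (4, 5, 2, 6, 1, 3).

Fulton essential set (3 of the 9 Rothe cells):

[(2, 3, 0), (4, 1, 0), (4, 3, 1)]


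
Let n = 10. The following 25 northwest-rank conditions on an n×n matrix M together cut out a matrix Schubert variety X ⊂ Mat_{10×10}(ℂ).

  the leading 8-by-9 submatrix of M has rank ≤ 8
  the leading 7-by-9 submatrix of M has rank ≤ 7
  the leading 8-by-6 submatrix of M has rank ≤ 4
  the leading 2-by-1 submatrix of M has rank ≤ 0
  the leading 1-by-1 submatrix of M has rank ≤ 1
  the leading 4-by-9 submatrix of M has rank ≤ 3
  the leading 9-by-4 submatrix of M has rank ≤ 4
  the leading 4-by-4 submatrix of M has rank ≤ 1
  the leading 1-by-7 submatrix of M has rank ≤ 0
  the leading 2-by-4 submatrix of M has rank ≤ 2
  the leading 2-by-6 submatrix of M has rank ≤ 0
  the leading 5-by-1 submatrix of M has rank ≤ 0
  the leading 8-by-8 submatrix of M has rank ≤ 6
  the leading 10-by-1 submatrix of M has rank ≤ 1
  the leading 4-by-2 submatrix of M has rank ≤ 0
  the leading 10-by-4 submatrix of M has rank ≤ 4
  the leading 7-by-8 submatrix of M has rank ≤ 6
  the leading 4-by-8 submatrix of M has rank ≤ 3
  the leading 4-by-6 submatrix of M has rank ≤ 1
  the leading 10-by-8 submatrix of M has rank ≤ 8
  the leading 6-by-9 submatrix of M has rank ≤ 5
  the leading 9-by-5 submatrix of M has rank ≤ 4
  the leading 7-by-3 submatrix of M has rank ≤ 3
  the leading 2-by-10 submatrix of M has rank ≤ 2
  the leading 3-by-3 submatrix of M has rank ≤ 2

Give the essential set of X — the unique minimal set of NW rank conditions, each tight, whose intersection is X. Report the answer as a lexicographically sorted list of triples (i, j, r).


The tightest implied rank at each (i,j), from the 25 conditions:

  row 1: 0 0 0 0 0 0 0 1 1 1
  row 2: 0 0 0 0 0 0 1 2 2 2
  row 3: 0 0 1 1 1 1 2 3 3 3
  row 4: 0 0 1 1 1 1 2 3 3 4
  row 5: 0 1 2 2 2 2 3 4 4 5
  row 6: 1 2 3 3 3 3 4 5 5 6
  row 7: 1 2 3 4 4 4 5 6 6 7
  row 8: 1 2 3 4 4 4 5 6 7 8
  row 9: 1 2 3 4 4 5 6 7 8 9
  row 10: 1 2 3 4 5 6 7 8 9 10

hence w(1..10) = (8, 7, 3, 10, 2, 1, 4, 9, 6, 5).

Rothe diagram D(w) (25 cells), 8 SE-corners (essential conditions):

[(1, 7, 0), (2, 6, 0), (4, 2, 0), (4, 6, 1), (4, 9, 3), (5, 1, 0), (8, 6, 4), (9, 5, 4)]


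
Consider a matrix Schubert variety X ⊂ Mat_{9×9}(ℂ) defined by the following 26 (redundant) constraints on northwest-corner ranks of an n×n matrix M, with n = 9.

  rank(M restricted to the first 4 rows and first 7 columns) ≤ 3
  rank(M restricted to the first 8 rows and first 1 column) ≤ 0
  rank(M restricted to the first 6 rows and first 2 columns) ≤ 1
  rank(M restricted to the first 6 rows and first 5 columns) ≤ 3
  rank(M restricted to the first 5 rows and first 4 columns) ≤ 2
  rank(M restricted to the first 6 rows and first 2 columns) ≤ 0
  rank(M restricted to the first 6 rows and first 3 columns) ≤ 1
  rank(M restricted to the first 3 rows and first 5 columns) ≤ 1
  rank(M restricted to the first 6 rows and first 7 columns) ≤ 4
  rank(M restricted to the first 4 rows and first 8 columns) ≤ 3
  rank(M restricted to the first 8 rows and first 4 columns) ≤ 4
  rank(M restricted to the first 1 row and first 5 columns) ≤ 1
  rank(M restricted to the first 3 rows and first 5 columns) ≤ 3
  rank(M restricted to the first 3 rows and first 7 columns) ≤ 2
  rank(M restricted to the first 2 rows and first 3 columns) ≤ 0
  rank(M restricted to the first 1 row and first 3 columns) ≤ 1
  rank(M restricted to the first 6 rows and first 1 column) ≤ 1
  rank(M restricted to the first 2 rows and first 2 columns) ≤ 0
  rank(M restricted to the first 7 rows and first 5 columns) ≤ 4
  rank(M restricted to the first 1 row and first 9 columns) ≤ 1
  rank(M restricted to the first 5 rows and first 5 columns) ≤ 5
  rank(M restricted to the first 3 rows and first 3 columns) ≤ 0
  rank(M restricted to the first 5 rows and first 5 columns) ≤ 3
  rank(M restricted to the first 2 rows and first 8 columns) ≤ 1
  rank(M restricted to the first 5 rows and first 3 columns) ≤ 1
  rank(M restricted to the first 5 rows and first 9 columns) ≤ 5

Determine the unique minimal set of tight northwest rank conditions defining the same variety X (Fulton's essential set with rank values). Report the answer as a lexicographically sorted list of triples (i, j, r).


Reconstructing r_w from the 26 given conditions:

  row 1: 0, 0, 0, 1, 1, 1, 1, 1, 1
  row 2: 0, 0, 0, 1, 1, 1, 1, 1, 2
  row 3: 0, 0, 0, 1, 1, 2, 2, 2, 3
  row 4: 0, 0, 1, 2, 2, 3, 3, 3, 4
  row 5: 0, 0, 1, 2, 3, 4, 4, 4, 5
  row 6: 0, 0, 1, 2, 3, 4, 4, 5, 6
  row 7: 0, 1, 2, 3, 4, 5, 5, 6, 7
  row 8: 0, 1, 2, 3, 4, 5, 6, 7, 8
  row 9: 1, 2, 3, 4, 5, 6, 7, 8, 9

the unique w with this rank table is (4, 9, 6, 3, 5, 8, 2, 7, 1).

6 SE-corners of the 23-cell Rothe diagram give Ess(w):

[(2, 8, 1), (3, 3, 0), (3, 5, 1), (6, 2, 0), (6, 7, 4), (8, 1, 0)]


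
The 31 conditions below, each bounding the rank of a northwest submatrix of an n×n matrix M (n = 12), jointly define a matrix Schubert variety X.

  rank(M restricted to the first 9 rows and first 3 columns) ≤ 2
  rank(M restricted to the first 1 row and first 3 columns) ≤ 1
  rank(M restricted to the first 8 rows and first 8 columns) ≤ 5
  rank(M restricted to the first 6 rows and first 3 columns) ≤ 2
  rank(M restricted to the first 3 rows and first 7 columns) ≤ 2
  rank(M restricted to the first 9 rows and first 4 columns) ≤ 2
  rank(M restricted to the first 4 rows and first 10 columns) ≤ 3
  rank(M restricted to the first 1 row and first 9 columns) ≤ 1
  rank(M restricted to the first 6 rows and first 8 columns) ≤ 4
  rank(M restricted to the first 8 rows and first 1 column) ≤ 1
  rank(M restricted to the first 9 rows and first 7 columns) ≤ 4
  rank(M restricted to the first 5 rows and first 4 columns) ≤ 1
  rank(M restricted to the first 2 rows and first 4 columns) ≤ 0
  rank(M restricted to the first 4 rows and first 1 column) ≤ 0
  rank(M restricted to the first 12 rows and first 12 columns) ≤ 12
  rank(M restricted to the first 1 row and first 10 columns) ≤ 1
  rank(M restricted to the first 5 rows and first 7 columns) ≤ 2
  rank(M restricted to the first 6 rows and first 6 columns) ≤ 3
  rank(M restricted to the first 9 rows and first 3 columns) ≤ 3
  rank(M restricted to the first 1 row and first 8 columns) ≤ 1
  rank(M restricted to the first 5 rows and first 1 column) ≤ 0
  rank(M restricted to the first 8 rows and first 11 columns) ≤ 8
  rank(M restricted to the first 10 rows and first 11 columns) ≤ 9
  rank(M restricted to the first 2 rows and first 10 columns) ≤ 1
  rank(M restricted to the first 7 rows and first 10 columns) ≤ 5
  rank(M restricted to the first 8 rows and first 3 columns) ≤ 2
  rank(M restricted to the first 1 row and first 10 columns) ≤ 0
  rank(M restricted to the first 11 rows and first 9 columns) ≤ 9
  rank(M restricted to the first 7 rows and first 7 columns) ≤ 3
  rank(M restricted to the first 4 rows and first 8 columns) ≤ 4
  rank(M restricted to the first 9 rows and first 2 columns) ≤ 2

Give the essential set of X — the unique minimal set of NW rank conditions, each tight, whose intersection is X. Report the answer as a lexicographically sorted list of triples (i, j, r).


The tightest implied rank at each (i,j), from the 31 conditions:

  i=1: 0  0  0  0  0  0  0  0  0  0  1  1
  i=2: 0  0  0  0  1  1  1  1  1  1  2  2
  i=3: 0  1  1  1  2  2  2  2  2  2  3  3
  i=4: 0  1  1  1  2  2  2  3  3  3  4  4
  i=5: 0  1  1  1  2  2  2  3  4  4  5  5
  i=6: 1  2  2  2  3  3  3  4  5  5  6  6
  i=7: 1  2  2  2  3  3  3  4  5  5  6  7
  i=8: 1  2  2  2  3  4  4  5  6  6  7  8
  i=9: 1  2  2  2  3  4  4  5  6  7  8  9
  i=10: 1  2  3  3  4  5  5  6  7  8  9  10
  i=11: 1  2  3  4  5  6  6  7  8  9  10  11
  i=12: 1  2  3  4  5  6  7  8  9  10  11  12

so w = (11, 5, 2, 8, 9, 1, 12, 6, 10, 3, 4, 7).

|D(w)|=35, |Ess(w)|=9:

[(1, 10, 0), (2, 4, 0), (5, 1, 0), (5, 4, 1), (5, 7, 2), (7, 7, 3), (7, 10, 5), (9, 4, 2), (9, 7, 4)]
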